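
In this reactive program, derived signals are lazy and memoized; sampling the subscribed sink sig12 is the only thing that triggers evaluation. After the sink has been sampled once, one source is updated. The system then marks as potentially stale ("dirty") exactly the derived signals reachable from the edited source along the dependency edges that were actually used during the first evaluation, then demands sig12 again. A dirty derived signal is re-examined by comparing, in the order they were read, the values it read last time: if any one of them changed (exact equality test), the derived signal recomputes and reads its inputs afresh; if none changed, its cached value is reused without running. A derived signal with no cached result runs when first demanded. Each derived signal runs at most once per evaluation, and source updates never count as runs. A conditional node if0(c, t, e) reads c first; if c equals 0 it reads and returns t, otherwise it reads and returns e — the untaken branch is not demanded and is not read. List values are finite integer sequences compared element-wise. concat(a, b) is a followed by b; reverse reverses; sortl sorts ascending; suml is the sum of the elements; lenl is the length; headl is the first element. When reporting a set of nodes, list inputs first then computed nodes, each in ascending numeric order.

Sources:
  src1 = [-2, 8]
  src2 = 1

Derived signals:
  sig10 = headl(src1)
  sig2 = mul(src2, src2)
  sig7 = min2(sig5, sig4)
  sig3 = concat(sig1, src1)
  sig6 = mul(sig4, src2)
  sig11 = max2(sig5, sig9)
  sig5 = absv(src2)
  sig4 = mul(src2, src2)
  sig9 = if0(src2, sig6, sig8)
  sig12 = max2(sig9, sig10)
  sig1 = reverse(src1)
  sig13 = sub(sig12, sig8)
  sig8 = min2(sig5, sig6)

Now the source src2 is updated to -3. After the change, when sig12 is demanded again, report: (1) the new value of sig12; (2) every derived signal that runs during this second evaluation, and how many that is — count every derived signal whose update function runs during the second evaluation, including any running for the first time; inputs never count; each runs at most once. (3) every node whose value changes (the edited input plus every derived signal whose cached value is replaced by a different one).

Demanding sig12 again yields -2.
6 derived signals run: sig4, sig5, sig6, sig8, sig9, sig12.
The nodes whose values change: src2, sig4, sig5, sig6, sig8, sig9, sig12.

First demand of the output computes:
  sig4 = mul(1, 1) = 1
  sig5 = absv(1) = 1
  sig6 = mul(1, 1) = 1
  sig8 = min2(1, 1) = 1
  sig9 = if0(src2=1 -> else branch sig8) = 1
  sig10 = headl([-2, 8]) = -2
  sig12 = max2(1, -2) = 1

After the edit, cleaning proceeds:
  sig4: a read changed (src2 1->-3; src2 1->-3) — executes, giving 9.
  sig5: a read changed (src2 1->-3) — executes, giving 3.
  sig6: a read changed (sig4 1->9; src2 1->-3) — executes, giving -27.
  sig8: a read changed (sig5 1->3; sig6 1->-27) — executes, giving -27.
  sig9: a read changed (src2 1->-3; sig8 1->-27) — executes, giving -27.
  sig12: a read changed (sig9 1->-27) — executes, giving -2.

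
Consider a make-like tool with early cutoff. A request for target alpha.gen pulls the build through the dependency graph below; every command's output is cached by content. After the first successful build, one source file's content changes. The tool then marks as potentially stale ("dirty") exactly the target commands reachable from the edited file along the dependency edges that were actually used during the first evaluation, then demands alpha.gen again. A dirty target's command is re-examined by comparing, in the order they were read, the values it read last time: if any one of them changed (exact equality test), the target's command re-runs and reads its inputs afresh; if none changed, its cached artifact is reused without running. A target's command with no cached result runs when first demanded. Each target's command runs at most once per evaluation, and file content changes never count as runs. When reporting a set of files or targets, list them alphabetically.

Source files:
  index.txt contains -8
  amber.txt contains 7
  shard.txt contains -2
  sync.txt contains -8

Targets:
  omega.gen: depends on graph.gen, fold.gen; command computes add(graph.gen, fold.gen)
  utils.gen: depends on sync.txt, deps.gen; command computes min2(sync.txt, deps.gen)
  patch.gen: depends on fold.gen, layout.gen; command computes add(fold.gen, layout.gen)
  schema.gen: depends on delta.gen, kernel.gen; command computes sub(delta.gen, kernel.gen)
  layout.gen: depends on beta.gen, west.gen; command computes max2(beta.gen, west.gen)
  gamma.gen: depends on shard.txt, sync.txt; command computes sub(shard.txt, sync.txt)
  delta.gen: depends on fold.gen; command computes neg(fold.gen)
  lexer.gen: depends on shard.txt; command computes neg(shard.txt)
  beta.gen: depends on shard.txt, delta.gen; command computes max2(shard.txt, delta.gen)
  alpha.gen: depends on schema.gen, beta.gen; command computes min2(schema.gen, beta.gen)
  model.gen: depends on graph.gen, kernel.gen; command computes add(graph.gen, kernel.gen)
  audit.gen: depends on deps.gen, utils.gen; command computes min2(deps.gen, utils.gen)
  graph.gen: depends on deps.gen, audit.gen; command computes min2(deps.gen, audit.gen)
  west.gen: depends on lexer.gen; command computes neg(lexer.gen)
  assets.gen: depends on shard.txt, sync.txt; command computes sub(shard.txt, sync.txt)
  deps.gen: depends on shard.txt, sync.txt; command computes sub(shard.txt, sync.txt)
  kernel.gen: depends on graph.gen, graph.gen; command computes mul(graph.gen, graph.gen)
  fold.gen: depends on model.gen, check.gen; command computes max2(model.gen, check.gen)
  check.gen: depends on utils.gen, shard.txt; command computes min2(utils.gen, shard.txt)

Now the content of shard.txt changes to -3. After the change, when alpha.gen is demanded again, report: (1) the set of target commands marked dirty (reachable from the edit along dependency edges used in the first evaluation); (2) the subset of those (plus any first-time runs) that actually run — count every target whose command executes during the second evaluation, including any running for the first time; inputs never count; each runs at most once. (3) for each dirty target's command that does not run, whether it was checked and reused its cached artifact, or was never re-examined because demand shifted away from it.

The edit dirties: alpha.gen, audit.gen, beta.gen, check.gen, delta.gen, deps.gen, fold.gen, graph.gen, kernel.gen, model.gen, schema.gen, utils.gen.
7 target commands run: alpha.gen, audit.gen, beta.gen, check.gen, deps.gen, graph.gen, utils.gen.
Cache hits after checking: delta.gen, fold.gen, kernel.gen, model.gen, schema.gen.
Note where the cutoff bites: kernel.gen is checked, finds nothing changed, and keeps its cache.

First demand of the output computes:
  deps.gen = sub(-2, -8) = 6
  utils.gen = min2(-8, 6) = -8
  audit.gen = min2(6, -8) = -8
  check.gen = min2(-8, -2) = -8
  graph.gen = min2(6, -8) = -8
  kernel.gen = mul(-8, -8) = 64
  model.gen = add(-8, 64) = 56
  fold.gen = max2(56, -8) = 56
  delta.gen = neg(56) = -56
  beta.gen = max2(-2, -56) = -2
  schema.gen = sub(-56, 64) = -120
  alpha.gen = min2(-120, -2) = -120

After the edit, cleaning proceeds:
  deps.gen: a read changed (shard.txt -2->-3) — executes, giving 5.
  utils.gen: a read changed (deps.gen 6->5) — executes, giving -8 — identical to its old value.
  audit.gen: a read changed (deps.gen 6->5) — executes, giving -8 — identical to its old value.
  check.gen: a read changed (shard.txt -2->-3) — executes, giving -8 — identical to its old value.
  graph.gen: a read changed (deps.gen 6->5) — executes, giving -8 — identical to its old value.
  kernel.gen: dirty, but its reads are unchanged (graph.gen unchanged, graph.gen unchanged); cached 64 stands.
  model.gen: dirty, but its reads are unchanged (graph.gen unchanged, kernel.gen unchanged); cached 56 stands.
  fold.gen: dirty, but its reads are unchanged (model.gen unchanged, check.gen unchanged); cached 56 stands.
  delta.gen: dirty, but its reads are unchanged (fold.gen unchanged); cached -56 stands.
  beta.gen: a read changed (shard.txt -2->-3) — executes, giving -3.
  schema.gen: dirty, but its reads are unchanged (delta.gen unchanged, kernel.gen unchanged); cached -120 stands.
  alpha.gen: a read changed (beta.gen -2->-3) — executes, giving -120 — identical to its old value.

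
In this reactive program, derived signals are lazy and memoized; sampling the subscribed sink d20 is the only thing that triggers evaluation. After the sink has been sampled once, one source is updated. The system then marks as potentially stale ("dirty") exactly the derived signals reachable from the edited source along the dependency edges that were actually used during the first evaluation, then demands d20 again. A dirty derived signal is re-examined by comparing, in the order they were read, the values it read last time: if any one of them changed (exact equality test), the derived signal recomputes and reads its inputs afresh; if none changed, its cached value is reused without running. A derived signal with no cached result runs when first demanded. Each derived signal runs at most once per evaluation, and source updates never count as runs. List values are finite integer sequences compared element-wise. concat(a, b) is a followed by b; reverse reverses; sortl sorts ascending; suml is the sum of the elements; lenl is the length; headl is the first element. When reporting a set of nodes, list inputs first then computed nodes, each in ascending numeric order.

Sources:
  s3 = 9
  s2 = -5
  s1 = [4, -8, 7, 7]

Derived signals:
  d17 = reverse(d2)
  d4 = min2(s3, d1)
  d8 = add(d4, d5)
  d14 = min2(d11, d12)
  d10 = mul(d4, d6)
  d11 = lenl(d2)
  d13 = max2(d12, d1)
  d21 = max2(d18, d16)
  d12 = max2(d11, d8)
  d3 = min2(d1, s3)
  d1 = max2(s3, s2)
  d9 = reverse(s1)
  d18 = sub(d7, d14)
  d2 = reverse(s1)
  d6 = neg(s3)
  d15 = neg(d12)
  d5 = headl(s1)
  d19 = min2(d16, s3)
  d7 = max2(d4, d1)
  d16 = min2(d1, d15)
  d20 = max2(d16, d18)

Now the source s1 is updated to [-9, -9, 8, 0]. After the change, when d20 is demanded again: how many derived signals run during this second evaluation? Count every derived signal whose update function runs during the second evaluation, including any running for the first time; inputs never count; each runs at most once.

9 derived signals run: d2, d5, d8, d11, d12, d14, d15, d16, d20.
Note where the cutoff bites: d18 is checked, finds nothing changed, and keeps its cache.

First demand of the output computes:
  d1 = max2(9, -5) = 9
  d2 = reverse([4, -8, 7, 7]) = [7, 7, -8, 4]
  d4 = min2(9, 9) = 9
  d5 = headl([4, -8, 7, 7]) = 4
  d7 = max2(9, 9) = 9
  d8 = add(9, 4) = 13
  d11 = lenl([7, 7, -8, 4]) = 4
  d12 = max2(4, 13) = 13
  d14 = min2(4, 13) = 4
  d15 = neg(13) = -13
  d16 = min2(9, -13) = -13
  d18 = sub(9, 4) = 5
  d20 = max2(-13, 5) = 5

After the edit, cleaning proceeds:
  d2: a read changed (s1 [4, -8, 7, 7]->[-9, -9, 8, 0]) — executes, giving [0, 8, -9, -9].
  d5: a read changed (s1 [4, -8, 7, 7]->[-9, -9, 8, 0]) — executes, giving -9.
  d8: a read changed (d5 4->-9) — executes, giving 0.
  d11: a read changed (d2 [7, 7, -8, 4]->[0, 8, -9, -9]) — executes, giving 4 — identical to its old value.
  d12: a read changed (d8 13->0) — executes, giving 4.
  d14: a read changed (d12 13->4) — executes, giving 4 — identical to its old value.
  d15: a read changed (d12 13->4) — executes, giving -4.
  d16: a read changed (d15 -13->-4) — executes, giving -4.
  d18: dirty, but its reads are unchanged (d7 unchanged, d14 unchanged); cached 5 stands.
  d20: a read changed (d16 -13->-4) — executes, giving 5 — identical to its old value.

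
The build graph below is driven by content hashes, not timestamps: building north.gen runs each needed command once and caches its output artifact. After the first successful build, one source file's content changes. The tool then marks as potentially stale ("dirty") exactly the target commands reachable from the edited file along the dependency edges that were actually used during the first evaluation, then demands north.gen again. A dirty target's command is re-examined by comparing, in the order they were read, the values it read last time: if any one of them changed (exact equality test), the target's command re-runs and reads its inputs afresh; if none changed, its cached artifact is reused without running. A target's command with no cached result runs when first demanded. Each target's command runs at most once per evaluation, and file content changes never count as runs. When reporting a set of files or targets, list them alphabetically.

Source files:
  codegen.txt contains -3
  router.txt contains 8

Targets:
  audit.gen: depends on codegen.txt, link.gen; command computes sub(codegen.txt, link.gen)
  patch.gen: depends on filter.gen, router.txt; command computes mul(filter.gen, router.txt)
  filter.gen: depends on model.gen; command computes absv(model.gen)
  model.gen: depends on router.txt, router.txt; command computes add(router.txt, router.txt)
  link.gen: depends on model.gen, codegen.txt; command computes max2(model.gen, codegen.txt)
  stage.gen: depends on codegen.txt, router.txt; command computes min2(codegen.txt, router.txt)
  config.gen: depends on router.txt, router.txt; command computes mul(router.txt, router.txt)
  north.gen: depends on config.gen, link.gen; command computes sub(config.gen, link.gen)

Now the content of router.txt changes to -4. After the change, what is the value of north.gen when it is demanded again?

north.gen now evaluates to 19.

Initial pass — values computed on the first demand:
  config.gen = mul(8, 8) = 64
  model.gen = add(8, 8) = 16
  link.gen = max2(16, -3) = 16
  north.gen = sub(64, 16) = 48

Second demand — change propagation:
  config.gen: re-runs because router.txt 8->-4; router.txt 8->-4; new result 16.
  model.gen: re-runs because router.txt 8->-4; router.txt 8->-4; new result -8.
  link.gen: re-runs because model.gen 16->-8; new result -3.
  north.gen: re-runs because config.gen 64->16; link.gen 16->-3; new result 19.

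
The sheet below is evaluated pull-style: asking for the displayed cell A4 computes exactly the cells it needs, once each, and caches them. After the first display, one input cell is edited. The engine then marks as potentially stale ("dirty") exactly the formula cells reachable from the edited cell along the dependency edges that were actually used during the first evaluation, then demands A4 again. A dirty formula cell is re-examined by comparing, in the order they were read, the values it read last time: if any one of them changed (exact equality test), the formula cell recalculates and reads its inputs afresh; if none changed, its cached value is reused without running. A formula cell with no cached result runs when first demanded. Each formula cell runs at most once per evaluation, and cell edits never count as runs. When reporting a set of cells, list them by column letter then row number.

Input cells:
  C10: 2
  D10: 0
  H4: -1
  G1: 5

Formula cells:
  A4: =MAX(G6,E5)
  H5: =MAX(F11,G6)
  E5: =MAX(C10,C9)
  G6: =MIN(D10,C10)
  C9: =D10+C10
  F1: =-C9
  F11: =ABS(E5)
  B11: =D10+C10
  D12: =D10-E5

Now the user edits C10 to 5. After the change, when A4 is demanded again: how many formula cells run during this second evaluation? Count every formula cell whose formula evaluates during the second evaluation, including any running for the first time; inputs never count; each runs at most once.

4 formula cells run: A4, C9, E5, G6.

First demand of the output computes:
  C9 = 0 + 2 = 2
  E5 = MAX(2, 2) = 2
  G6 = MIN(0, 2) = 0
  A4 = MAX(0, 2) = 2

After the edit, cleaning proceeds:
  C9: a read changed (C10 2->5) — executes, giving 5.
  E5: a read changed (C10 2->5; C9 2->5) — executes, giving 5.
  G6: a read changed (C10 2->5) — executes, giving 0 — identical to its old value.
  A4: a read changed (E5 2->5) — executes, giving 5.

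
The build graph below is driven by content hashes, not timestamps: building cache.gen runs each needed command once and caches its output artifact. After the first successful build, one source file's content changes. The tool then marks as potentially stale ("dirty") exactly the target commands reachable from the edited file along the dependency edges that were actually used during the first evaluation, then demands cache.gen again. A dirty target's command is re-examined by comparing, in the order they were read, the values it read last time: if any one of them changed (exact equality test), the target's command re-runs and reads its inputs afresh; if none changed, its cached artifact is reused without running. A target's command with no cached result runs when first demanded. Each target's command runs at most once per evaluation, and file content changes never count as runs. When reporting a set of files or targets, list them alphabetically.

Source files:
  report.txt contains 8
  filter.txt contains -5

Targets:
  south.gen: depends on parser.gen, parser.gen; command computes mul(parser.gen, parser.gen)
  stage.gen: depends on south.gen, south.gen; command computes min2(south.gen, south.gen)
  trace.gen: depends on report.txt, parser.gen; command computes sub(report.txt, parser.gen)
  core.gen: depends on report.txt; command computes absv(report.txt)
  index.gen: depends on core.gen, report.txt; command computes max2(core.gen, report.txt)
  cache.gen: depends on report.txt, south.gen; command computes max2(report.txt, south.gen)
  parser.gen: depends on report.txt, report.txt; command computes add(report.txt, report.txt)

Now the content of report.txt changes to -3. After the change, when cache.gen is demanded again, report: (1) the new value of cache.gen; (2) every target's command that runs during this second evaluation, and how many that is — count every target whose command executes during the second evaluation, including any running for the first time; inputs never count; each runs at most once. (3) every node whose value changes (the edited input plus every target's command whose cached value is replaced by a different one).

cache.gen now evaluates to 36.
Run set: cache.gen, parser.gen, south.gen (3 run).
Changed values: cache.gen, parser.gen, report.txt, south.gen.

Initial pass — values computed on the first demand:
  parser.gen = add(8, 8) = 16
  south.gen = mul(16, 16) = 256
  cache.gen = max2(8, 256) = 256

Second demand — change propagation:
  parser.gen: re-runs because report.txt 8->-3; report.txt 8->-3; new result -6.
  south.gen: re-runs because parser.gen 16->-6; parser.gen 16->-6; new result 36.
  cache.gen: re-runs because report.txt 8->-3; south.gen 256->36; new result 36.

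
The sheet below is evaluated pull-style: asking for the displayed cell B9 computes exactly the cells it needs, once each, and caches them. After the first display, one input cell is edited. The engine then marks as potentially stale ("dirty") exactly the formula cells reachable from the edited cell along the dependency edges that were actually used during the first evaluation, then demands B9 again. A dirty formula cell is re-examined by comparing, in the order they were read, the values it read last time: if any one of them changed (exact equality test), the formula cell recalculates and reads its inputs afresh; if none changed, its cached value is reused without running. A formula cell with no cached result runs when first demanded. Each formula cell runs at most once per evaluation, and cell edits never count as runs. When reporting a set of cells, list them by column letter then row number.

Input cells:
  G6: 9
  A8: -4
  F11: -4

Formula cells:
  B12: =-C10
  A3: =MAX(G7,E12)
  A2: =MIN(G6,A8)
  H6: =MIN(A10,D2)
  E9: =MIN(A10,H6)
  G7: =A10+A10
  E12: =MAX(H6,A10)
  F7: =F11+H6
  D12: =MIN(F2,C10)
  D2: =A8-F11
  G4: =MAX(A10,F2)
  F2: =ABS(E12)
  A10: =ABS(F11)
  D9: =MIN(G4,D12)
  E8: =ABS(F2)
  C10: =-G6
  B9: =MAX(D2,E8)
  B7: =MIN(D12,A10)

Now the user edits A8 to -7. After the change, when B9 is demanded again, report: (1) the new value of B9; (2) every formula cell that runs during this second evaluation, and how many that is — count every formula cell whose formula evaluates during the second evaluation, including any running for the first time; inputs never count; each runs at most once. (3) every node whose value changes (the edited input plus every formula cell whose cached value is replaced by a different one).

Demanding B9 again yields 4.
4 formula cells run: B9, D2, E12, H6.
The nodes whose values change: A8, D2, H6.
Note where the cutoff bites: F2 is checked, finds nothing changed, and keeps its cache.

First demand of the output computes:
  A10 = ABS(-4) = 4
  D2 = -4 - -4 = 0
  H6 = MIN(4, 0) = 0
  E12 = MAX(0, 4) = 4
  F2 = ABS(4) = 4
  E8 = ABS(4) = 4
  B9 = MAX(0, 4) = 4

After the edit, cleaning proceeds:
  D2: a read changed (A8 -4->-7) — executes, giving -3.
  H6: a read changed (D2 0->-3) — executes, giving -3.
  E12: a read changed (H6 0->-3) — executes, giving 4 — identical to its old value.
  F2: dirty, but its reads are unchanged (E12 unchanged); cached 4 stands.
  E8: dirty, but its reads are unchanged (F2 unchanged); cached 4 stands.
  B9: a read changed (D2 0->-3) — executes, giving 4 — identical to its old value.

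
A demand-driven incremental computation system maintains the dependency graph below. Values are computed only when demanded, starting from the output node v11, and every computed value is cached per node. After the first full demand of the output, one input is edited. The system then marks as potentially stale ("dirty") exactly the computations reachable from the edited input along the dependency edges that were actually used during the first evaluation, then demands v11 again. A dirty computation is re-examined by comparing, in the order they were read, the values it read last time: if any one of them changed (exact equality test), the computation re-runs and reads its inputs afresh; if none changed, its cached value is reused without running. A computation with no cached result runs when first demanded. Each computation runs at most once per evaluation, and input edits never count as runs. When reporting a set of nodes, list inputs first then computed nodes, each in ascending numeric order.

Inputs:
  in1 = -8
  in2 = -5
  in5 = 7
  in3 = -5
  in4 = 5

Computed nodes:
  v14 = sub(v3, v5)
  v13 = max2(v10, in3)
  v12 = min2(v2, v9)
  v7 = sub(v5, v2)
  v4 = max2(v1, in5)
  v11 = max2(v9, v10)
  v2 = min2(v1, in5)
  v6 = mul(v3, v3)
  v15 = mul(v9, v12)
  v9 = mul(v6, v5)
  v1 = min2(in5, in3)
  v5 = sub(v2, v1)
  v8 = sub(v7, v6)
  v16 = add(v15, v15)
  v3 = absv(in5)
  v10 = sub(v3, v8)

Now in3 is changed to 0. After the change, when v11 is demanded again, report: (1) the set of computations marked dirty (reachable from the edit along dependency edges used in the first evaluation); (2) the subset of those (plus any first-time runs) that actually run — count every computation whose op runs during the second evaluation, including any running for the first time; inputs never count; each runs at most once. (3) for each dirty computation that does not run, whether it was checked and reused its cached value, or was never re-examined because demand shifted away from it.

Marked dirty: v1, v2, v5, v7, v8, v9, v10, v11.
Computations that run: v1, v2, v5, v7, v8, v10, v11 — 7 in total.
Checked but reused from cache: v9.
Key observation: the cutoff stops propagation at v9 — its inputs' values are unchanged, so it reuses its cache.

First evaluation (everything demanded from the output):
  v1 = min2(7, -5) = -5
  v2 = min2(-5, 7) = -5
  v3 = absv(7) = 7
  v5 = sub(-5, -5) = 0
  v6 = mul(7, 7) = 49
  v7 = sub(0, -5) = 5
  v8 = sub(5, 49) = -44
  v9 = mul(49, 0) = 0
  v10 = sub(7, -44) = 51
  v11 = max2(0, 51) = 51

Propagation after the edit:
  v1: runs — in3 -5->0; result 0.
  v2: runs — v1 -5->0; result 0.
  v5: runs — v2 -5->0; v1 -5->0; result 0 (same value as before).
  v7: runs — v2 -5->0; result 0.
  v8: runs — v7 5->0; result -49.
  v9: checked — values it read are unchanged (v6 unchanged, v5 unchanged); reused cached 0 without running.
  v10: runs — v8 -44->-49; result 56.
  v11: runs — v10 51->56; result 56.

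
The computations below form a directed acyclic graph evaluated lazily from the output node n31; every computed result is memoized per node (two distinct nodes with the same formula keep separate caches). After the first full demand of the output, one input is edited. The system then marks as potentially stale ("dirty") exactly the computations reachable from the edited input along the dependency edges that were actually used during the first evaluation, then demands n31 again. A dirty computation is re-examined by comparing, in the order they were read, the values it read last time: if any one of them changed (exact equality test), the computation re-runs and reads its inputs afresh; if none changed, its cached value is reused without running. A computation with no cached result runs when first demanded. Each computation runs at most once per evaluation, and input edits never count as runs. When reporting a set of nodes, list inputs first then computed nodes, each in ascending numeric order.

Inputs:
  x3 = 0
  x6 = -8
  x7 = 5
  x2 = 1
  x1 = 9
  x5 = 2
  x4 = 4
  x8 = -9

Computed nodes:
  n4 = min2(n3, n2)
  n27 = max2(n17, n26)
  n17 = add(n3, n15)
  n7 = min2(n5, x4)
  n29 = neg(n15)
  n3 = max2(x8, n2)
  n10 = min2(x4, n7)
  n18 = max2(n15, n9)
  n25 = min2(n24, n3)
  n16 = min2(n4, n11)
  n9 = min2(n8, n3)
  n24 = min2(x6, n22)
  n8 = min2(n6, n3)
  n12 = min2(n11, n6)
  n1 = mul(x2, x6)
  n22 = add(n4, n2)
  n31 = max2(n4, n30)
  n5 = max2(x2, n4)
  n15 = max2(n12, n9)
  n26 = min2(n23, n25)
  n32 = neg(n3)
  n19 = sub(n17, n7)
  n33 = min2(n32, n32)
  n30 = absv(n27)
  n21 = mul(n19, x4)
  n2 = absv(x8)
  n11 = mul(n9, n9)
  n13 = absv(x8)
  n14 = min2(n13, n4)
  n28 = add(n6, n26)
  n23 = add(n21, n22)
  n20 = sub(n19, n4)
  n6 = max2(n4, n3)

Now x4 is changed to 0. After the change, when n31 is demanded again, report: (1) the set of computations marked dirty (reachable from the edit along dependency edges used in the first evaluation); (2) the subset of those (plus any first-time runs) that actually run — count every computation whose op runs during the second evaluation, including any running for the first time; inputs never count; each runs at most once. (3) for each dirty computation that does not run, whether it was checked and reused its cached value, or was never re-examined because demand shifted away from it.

The edit dirties: n7, n19, n21, n23, n26, n27, n30, n31.
5 computations run: n7, n19, n21, n23, n26.
Cache hits after checking: n27, n30, n31.
Note the absorption at n26: it re-runs yet its value is the same, leaving the output's value untouched.

First demand of the output computes:
  n2 = absv(-9) = 9
  n3 = max2(-9, 9) = 9
  n4 = min2(9, 9) = 9
  n5 = max2(1, 9) = 9
  n6 = max2(9, 9) = 9
  n7 = min2(9, 4) = 4
  n8 = min2(9, 9) = 9
  n9 = min2(9, 9) = 9
  n11 = mul(9, 9) = 81
  n12 = min2(81, 9) = 9
  n15 = max2(9, 9) = 9
  n17 = add(9, 9) = 18
  n19 = sub(18, 4) = 14
  n21 = mul(14, 4) = 56
  n22 = add(9, 9) = 18
  n23 = add(56, 18) = 74
  n24 = min2(-8, 18) = -8
  n25 = min2(-8, 9) = -8
  n26 = min2(74, -8) = -8
  n27 = max2(18, -8) = 18
  n30 = absv(18) = 18
  n31 = max2(9, 18) = 18

After the edit, cleaning proceeds:
  n7: a read changed (x4 4->0) — executes, giving 0.
  n19: a read changed (n7 4->0) — executes, giving 18.
  n21: a read changed (n19 14->18; x4 4->0) — executes, giving 0.
  n23: a read changed (n21 56->0) — executes, giving 18.
  n26: a read changed (n23 74->18) — executes, giving -8 — identical to its old value.
  n27: dirty, but its reads are unchanged (n17 unchanged, n26 unchanged); cached 18 stands.
  n30: dirty, but its reads are unchanged (n27 unchanged); cached 18 stands.
  n31: dirty, but its reads are unchanged (n4 unchanged, n30 unchanged); cached 18 stands.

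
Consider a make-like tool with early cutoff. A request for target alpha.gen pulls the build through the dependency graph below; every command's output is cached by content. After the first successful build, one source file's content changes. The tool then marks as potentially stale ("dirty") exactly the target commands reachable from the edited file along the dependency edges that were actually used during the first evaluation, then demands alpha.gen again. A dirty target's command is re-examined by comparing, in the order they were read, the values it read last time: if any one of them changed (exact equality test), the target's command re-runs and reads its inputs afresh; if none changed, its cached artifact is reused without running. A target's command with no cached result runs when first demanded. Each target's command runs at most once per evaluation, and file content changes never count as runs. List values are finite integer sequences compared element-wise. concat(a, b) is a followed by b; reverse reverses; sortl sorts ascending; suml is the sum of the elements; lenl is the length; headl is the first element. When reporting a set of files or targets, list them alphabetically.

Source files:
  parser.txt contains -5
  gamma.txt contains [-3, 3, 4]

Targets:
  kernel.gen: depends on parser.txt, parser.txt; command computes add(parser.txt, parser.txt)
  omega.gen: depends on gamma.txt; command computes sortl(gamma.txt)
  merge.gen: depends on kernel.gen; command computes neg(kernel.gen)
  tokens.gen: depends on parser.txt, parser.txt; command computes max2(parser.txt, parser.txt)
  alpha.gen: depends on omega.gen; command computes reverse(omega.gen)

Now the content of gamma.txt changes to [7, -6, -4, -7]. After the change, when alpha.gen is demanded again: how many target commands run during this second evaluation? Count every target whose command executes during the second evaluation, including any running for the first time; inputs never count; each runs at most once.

2 target commands run: alpha.gen, omega.gen.

First demand of the output computes:
  omega.gen = sortl([-3, 3, 4]) = [-3, 3, 4]
  alpha.gen = reverse([-3, 3, 4]) = [4, 3, -3]

After the edit, cleaning proceeds:
  omega.gen: a read changed (gamma.txt [-3, 3, 4]->[7, -6, -4, -7]) — executes, giving [-7, -6, -4, 7].
  alpha.gen: a read changed (omega.gen [-3, 3, 4]->[-7, -6, -4, 7]) — executes, giving [7, -4, -6, -7].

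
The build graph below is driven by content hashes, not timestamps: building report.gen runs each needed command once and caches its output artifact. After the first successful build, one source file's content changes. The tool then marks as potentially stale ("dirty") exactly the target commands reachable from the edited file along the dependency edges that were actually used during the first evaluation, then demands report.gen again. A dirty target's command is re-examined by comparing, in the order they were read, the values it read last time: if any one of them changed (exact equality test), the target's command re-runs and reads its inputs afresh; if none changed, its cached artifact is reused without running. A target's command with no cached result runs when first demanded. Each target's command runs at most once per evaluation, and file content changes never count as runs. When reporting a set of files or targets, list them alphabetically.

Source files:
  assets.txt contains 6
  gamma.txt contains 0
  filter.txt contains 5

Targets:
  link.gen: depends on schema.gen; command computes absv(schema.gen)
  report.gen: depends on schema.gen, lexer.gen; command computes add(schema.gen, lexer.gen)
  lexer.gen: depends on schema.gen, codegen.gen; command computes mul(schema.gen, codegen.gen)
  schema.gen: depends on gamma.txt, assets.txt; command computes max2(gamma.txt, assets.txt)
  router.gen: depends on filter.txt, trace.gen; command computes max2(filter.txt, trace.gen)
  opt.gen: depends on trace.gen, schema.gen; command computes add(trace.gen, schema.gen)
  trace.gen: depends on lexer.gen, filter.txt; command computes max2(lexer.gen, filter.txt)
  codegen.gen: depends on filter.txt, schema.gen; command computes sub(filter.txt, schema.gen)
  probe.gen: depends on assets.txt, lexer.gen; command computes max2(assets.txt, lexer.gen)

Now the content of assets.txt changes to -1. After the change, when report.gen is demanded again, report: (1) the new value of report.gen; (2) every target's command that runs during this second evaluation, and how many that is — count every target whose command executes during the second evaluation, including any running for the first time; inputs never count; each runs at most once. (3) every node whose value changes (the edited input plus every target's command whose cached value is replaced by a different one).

Initial pass — values computed on the first demand:
  schema.gen = max2(0, 6) = 6
  codegen.gen = sub(5, 6) = -1
  lexer.gen = mul(6, -1) = -6
  report.gen = add(6, -6) = 0

Second demand — change propagation:
  schema.gen: re-runs because assets.txt 6->-1; new result 0.
  codegen.gen: re-runs because schema.gen 6->0; new result 5.
  lexer.gen: re-runs because schema.gen 6->0; codegen.gen -1->5; new result 0.
  report.gen: re-runs because schema.gen 6->0; lexer.gen -6->0; new result 0 (unchanged).

report.gen now evaluates to 0.
Run set: codegen.gen, lexer.gen, report.gen, schema.gen (4 run).
Changed values: assets.txt, codegen.gen, lexer.gen, schema.gen.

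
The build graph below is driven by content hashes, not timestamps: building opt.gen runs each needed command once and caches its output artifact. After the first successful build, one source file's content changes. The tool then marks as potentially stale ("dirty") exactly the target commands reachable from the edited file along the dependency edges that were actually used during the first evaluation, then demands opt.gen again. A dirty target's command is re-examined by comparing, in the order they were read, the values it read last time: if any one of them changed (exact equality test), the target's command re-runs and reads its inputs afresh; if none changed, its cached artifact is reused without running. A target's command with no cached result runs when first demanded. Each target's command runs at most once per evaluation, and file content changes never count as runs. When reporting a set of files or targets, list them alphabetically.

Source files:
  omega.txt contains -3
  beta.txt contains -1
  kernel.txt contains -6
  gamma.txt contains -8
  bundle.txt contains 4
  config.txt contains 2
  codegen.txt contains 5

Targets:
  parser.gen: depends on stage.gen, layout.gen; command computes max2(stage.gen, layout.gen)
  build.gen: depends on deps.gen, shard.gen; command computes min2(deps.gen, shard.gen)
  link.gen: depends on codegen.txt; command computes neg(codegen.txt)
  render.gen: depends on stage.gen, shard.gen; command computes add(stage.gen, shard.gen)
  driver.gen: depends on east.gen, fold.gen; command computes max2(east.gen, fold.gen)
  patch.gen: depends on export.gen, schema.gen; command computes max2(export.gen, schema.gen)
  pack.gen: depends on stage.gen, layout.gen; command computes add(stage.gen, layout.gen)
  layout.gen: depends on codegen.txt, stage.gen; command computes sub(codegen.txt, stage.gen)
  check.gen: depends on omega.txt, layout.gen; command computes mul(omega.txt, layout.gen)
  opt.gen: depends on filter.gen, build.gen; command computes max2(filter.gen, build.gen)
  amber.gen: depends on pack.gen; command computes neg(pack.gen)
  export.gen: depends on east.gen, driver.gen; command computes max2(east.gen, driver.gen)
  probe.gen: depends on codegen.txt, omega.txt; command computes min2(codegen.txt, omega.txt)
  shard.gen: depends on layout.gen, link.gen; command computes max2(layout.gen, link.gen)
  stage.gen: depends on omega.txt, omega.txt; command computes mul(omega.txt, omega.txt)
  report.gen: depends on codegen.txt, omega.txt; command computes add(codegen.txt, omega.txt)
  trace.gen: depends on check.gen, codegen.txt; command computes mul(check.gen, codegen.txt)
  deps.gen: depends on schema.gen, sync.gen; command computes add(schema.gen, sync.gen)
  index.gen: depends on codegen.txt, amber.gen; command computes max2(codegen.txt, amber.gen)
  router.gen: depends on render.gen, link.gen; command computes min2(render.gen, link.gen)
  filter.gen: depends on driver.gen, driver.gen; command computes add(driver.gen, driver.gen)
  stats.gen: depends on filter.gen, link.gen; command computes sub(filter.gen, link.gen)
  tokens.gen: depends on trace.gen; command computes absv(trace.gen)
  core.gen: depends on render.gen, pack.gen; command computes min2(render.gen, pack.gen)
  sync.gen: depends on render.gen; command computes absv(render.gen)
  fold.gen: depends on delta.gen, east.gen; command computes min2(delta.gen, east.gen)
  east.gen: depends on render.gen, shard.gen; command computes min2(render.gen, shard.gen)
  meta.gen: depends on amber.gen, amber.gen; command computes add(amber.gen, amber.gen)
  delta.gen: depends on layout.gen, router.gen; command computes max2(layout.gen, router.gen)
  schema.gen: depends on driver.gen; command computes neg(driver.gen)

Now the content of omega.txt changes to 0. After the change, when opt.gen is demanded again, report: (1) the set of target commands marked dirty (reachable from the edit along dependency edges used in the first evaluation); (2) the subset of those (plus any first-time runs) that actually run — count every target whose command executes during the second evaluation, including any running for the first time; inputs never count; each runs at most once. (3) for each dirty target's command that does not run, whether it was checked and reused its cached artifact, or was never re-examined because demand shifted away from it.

Initial pass — values computed on the first demand:
  link.gen = neg(5) = -5
  stage.gen = mul(-3, -3) = 9
  layout.gen = sub(5, 9) = -4
  shard.gen = max2(-4, -5) = -4
  render.gen = add(9, -4) = 5
  east.gen = min2(5, -4) = -4
  router.gen = min2(5, -5) = -5
  delta.gen = max2(-4, -5) = -4
  fold.gen = min2(-4, -4) = -4
  driver.gen = max2(-4, -4) = -4
  filter.gen = add(-4, -4) = -8
  schema.gen = neg(-4) = 4
  sync.gen = absv(5) = 5
  deps.gen = add(4, 5) = 9
  build.gen = min2(9, -4) = -4
  opt.gen = max2(-8, -4) = -4

Second demand — change propagation:
  stage.gen: re-runs because omega.txt -3->0; omega.txt -3->0; new result 0.
  layout.gen: re-runs because stage.gen 9->0; new result 5.
  shard.gen: re-runs because layout.gen -4->5; new result 5.
  render.gen: re-runs because stage.gen 9->0; shard.gen -4->5; new result 5 (unchanged).
  east.gen: re-runs because shard.gen -4->5; new result 5.
  router.gen: re-examined; everything it read last time is the same (render.gen unchanged, link.gen unchanged) — cache -5 kept, no run.
  delta.gen: re-runs because layout.gen -4->5; new result 5.
  fold.gen: re-runs because delta.gen -4->5; east.gen -4->5; new result 5.
  driver.gen: re-runs because east.gen -4->5; fold.gen -4->5; new result 5.
  filter.gen: re-runs because driver.gen -4->5; driver.gen -4->5; new result 10.
  schema.gen: re-runs because driver.gen -4->5; new result -5.
  sync.gen: re-examined; everything it read last time is the same (render.gen unchanged) — cache 5 kept, no run.
  deps.gen: re-runs because schema.gen 4->-5; new result 0.
  build.gen: re-runs because deps.gen 9->0; shard.gen -4->5; new result 0.
  opt.gen: re-runs because filter.gen -8->10; build.gen -4->0; new result 10.

The important point: at router.gen every value read last time is unchanged, so the dirty flag clears without a run.

Dirty set: build.gen, delta.gen, deps.gen, driver.gen, east.gen, filter.gen, fold.gen, layout.gen, opt.gen, render.gen, router.gen, schema.gen, shard.gen, stage.gen, sync.gen.
Run set: build.gen, delta.gen, deps.gen, driver.gen, east.gen, filter.gen, fold.gen, layout.gen, opt.gen, render.gen, schema.gen, shard.gen, stage.gen (13 run).
Re-examined without running (cache reused): router.gen, sync.gen.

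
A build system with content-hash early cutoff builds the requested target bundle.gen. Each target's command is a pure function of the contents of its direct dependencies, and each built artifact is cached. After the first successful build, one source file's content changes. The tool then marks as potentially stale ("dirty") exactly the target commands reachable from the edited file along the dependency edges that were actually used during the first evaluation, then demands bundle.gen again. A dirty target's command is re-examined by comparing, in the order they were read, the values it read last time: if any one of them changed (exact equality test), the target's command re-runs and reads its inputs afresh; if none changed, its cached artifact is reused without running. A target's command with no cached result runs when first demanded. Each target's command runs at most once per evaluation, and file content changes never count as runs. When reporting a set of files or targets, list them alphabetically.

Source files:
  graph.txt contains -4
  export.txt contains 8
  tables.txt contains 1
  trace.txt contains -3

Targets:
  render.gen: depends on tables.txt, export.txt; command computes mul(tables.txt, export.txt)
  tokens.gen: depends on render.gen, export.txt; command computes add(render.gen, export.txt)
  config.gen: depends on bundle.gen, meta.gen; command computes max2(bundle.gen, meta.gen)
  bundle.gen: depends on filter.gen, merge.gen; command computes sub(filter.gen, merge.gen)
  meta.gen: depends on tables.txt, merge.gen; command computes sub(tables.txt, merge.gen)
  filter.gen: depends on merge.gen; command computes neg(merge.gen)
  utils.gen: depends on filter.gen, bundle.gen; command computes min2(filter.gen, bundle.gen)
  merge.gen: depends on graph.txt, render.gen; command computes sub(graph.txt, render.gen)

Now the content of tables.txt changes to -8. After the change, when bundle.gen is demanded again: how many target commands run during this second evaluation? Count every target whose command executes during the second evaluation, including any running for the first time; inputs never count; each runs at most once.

Target commands that run: bundle.gen, filter.gen, merge.gen, render.gen — 4 in total.

First evaluation (everything demanded from the output):
  render.gen = mul(1, 8) = 8
  merge.gen = sub(-4, 8) = -12
  filter.gen = neg(-12) = 12
  bundle.gen = sub(12, -12) = 24

Propagation after the edit:
  render.gen: runs — tables.txt 1->-8; result -64.
  merge.gen: runs — render.gen 8->-64; result 60.
  filter.gen: runs — merge.gen -12->60; result -60.
  bundle.gen: runs — filter.gen 12->-60; merge.gen -12->60; result -120.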